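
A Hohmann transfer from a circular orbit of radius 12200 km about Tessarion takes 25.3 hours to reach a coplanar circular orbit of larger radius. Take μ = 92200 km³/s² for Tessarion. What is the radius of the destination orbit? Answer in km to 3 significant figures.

Transfer time t = 25.3 hours = 91080 s, and t = π√(a_t³/μ).
So a_t = (μ t²/π²)^(1/3) = (92200 × (91080)² / π²)^(1/3) = 42634 km.
Since a_t = (r₁ + r₂)/2, r₂ = 2a_t − r₁ = 2×42634 − 12200 = 73068 km.

r₂ = 73100 km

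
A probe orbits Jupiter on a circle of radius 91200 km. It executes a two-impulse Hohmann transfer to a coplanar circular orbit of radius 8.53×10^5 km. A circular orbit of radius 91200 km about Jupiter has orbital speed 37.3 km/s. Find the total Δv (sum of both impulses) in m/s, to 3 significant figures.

From the circular-orbit relation v² = μ/r at r = 91200 km: μ = v²r = (37.3)² × 91200 = 1.26886×10^8 km³/s².
Semi-major axis of the transfer orbit: a_t = (91200 + 8.530×10^5)/2 = 4.721×10^5 km.
At r₁ the circular-orbit speed is v₁ = √(μ/r₁) = 37.300 km/s.
On the transfer ellipse at r₁, v² = μ(2/r − 1/a) gives v_p = √[μ(2/r₁ − 1/a_t)] = 50.138 km/s.
First burn Δv₁ = |v_p − v₁| = 12.838 km/s.
Circular speed at r₂: v₂ = √(μ/r₂) = 12.1964 km/s.
Transfer-orbit speed at r₂: v_a = √[μ(2/r₂ − 1/a_t)] = 5.36058 km/s.
Second burn Δv₂ = |v₂ − v_a| = 6.8358 km/s.
Δv = Δv₁ + Δv₂ = 12.838 + 6.8358 = 19.67 km/s.

Δv = 19700 m/s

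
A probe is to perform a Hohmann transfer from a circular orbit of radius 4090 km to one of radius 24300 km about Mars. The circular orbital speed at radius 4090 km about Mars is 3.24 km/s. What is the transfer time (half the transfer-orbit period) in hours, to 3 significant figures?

From the circular-orbit relation v² = μ/r at r = 4090 km: μ = v²r = (3.24)² × 4090 = 42935.2 km³/s².
Transfer-ellipse semi-major axis a_t = (r₁ + r₂)/2 = (4090 + 24300)/2 = 14195 km.
Transfer time t = π√(a_t³/μ) = π√((14195)³ / 42935.2) = 25640 s.
Converting: 25640 s ÷ 3600 s/hour = 7.12 hours.

t = 7.12 hours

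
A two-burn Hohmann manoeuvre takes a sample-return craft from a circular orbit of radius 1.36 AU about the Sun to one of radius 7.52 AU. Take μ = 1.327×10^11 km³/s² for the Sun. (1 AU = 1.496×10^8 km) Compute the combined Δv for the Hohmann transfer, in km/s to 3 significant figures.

Δv = 12.5 km/s

In km: r₁ = 1.36 × 1.496×10^8 = 2.03456×10^8 km; r₂ = 7.52 × 1.496×10^8 = 1.124992×10^9 km.
Transfer-ellipse semi-major axis a_t = (r₁ + r₂)/2 = (2.03456×10^8 + 1.124992×10^9)/2 = 6.64224×10^8 km.
At r₁ the circular-orbit speed is v₁ = √(μ/r₁) = 25.539 km/s.
Transfer-orbit speed at r₁ (vis-viva): v_p = √[μ(2/r₁ − 1/a_t)] = 33.237 km/s.
First burn Δv₁ = |v_p − v₁| = 7.698 km/s.
Circular speed at r₂: v₂ = √(μ/r₂) = 10.861 km/s.
Transfer-orbit speed at r₂: v_a = √[μ(2/r₂ − 1/a_t)] = 6.0109 km/s.
Second burn Δv₂ = |v₂ − v_a| = 4.850 km/s.
Δv = Δv₁ + Δv₂ = 7.698 + 4.850 = 12.55 km/s.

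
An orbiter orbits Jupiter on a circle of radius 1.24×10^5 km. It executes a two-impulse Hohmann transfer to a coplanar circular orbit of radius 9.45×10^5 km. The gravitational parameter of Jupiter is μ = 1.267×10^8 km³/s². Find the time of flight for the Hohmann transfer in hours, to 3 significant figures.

t = 30.3 hours

Semi-major axis of the transfer orbit: a_t = (1.240×10^5 + 9.450×10^5)/2 = 5.345×10^5 km.
By Kepler's third law the transfer-orbit period is T = 2π√(a_t³/μ), so t = T/2 = 1.091×10^5 s.
Converting: 1.091×10^5 s ÷ 3600 s/hour = 30.3 hours.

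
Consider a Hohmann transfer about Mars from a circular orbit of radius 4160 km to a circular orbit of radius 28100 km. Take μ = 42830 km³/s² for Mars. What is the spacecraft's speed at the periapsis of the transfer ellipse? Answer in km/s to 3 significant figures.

The Hohmann ellipse has a_t = (r₁ + r₂)/2 = 16130 km.
The periapsis of the transfer ellipse is at r = 4160 km.
Applying v² = μ(2/r − 1/a_t): v = 4.235 km/s.

v = 4.24 km/s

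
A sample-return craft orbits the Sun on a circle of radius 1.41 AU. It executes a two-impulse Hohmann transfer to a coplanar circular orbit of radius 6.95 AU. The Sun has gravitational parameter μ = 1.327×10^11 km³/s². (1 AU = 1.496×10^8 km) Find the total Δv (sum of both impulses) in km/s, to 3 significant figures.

In km: r₁ = 1.41 × 1.496×10^8 = 2.10936×10^8 km; r₂ = 6.95 × 1.496×10^8 = 1.03972×10^9 km.
The Hohmann ellipse has a_t = (r₁ + r₂)/2 = 6.25328×10^8 km.
At r₁ the circular-orbit speed is v₁ = √(μ/r₁) = 25.08 km/s.
Transfer-orbit speed at r₁ (vis-viva equation): v_p = √[μ(2/r₁ − 1/a_t)] = 32.34 km/s.
First burn Δv₁ = |v_p − v₁| = 7.260 km/s.
Circular speed at r₂: v₂ = √(μ/r₂) = 11.297 km/s.
Transfer-orbit speed at r₂: v_a = √[μ(2/r₂ − 1/a_t)] = 6.5614 km/s.
Second burn Δv₂ = |v₂ − v_a| = 4.736 km/s.
Total Δv = Δv₁ + Δv₂ = 12.00 km/s.

Δv = 12.0 km/s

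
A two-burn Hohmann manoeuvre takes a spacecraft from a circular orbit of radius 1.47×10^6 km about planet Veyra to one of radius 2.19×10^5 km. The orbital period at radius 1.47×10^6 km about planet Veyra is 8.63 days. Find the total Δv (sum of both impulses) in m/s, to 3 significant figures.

From Kepler's third law T² = 4π²r³/μ at r = 1.47×10^6 km, T = 8.63 days = 8.63 × 86400 s = 7.45632×10^5 s: μ = 4π²r³/T² = 2.25560×10^8 km³/s².
Transfer-ellipse semi-major axis a_t = (r₁ + r₂)/2 = (1.470×10^6 + 2.190×10^5)/2 = 8.445×10^5 km.
At r₁ the circular-orbit speed is v₁ = √(μ/r₁) = 12.387 km/s.
Transfer-orbit speed at r₁ (vis-viva): v_a = √[μ(2/r₁ − 1/a_t)] = 6.3080 km/s.
First burn Δv₁ = |v_a − v₁| = 6.079 km/s.
At r₂, v₂ = √(μ/r₂) = 32.09 km/s.
Transfer-orbit speed at r₂: v_p = √[μ(2/r₂ − 1/a_t)] = 42.34 km/s.
Second burn Δv₂ = |v₂ − v_p| = 10.25 km/s.
Total Δv = Δv₁ + Δv₂ = 16.33 km/s.

Δv = 16300 m/s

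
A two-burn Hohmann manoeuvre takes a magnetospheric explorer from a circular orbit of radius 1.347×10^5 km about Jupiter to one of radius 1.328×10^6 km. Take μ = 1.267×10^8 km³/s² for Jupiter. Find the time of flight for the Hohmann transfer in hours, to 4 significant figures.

Semi-major axis of the transfer orbit: a_t = (1.347×10^5 + 1.328×10^6)/2 = 7.3135×10^5 km.
By Kepler's third law the transfer-orbit period is T = 2π√(a_t³/μ), so t = T/2 = 1.7456×10^5 s.
Converting: 1.7456×10^5 s ÷ 3600 s/hour = 48.49 hours.

t = 48.49 hours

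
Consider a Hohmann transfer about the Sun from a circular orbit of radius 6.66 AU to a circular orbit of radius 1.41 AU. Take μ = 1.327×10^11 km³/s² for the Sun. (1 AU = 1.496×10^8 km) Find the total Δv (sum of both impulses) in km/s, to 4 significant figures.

In km: r₁ = 6.66 × 1.496×10^8 = 9.96336×10^8 km; r₂ = 1.41 × 1.496×10^8 = 2.10936×10^8 km.
The Hohmann ellipse has a_t = (r₁ + r₂)/2 = 6.03636×10^8 km.
Circular speed at r₁: v₁ = √(μ/r₁) = √(1.327×10^11/9.96336×10^8) = 11.541 km/s.
Transfer-orbit speed at r₁ (vis-viva): v_a = √[μ(2/r₁ − 1/a_t)] = 6.8221 km/s.
First burn Δv₁ = |v_a − v₁| = 4.719 km/s.
Circular speed at r₂: v₂ = √(μ/r₂) = 25.082 km/s.
Transfer-orbit speed at r₂: v_p = √[μ(2/r₂ − 1/a_t)] = 32.224 km/s.
Second burn Δv₂ = |v₂ − v_p| = 7.142 km/s.
Δv = Δv₁ + Δv₂ = 4.719 + 7.142 = 11.86 km/s.

Δv = 11.86 km/s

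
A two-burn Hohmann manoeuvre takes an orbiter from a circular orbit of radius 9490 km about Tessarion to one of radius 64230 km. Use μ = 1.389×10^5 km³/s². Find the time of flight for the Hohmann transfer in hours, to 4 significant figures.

t = 16.57 hours

Transfer-ellipse semi-major axis a_t = (r₁ + r₂)/2 = (9490 + 64230)/2 = 36860 km.
By Kepler's third law the transfer-orbit period is T = 2π√(a_t³/μ), so t = T/2 = 59650 s.
Converting: 59650 s ÷ 3600 s/hour = 16.57 hours.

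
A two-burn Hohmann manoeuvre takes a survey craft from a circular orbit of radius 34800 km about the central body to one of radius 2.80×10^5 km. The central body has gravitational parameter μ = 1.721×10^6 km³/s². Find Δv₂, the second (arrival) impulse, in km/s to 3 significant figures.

Δv₂ = 1.31 km/s

Transfer-ellipse semi-major axis a_t = (r₁ + r₂)/2 = (34800 + 2.800×10^5)/2 = 1.574×10^5 km.
On the circular orbit at r = 2.800×10^5 km, v_c = √(μ/r) = 2.479 km/s.
Transfer-orbit speed at the same r (vis-viva, a = a_t): v_t = √[μ(2/r − 1/a_t)] = 1.166 km/s.
Δv₂ = |v_t − v_c| = |1.166 − 2.479| = 1.313 km/s.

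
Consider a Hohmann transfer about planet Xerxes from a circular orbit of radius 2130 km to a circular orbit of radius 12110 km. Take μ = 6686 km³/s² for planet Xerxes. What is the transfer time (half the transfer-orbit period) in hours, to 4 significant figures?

t = 6.412 hours

Semi-major axis of the transfer orbit: a_t = (2130 + 12110)/2 = 7120 km.
Half the transfer-orbit period gives t = π√(a_t³/μ) = 23083 s.
Converting: 23083 s ÷ 3600 s/hour = 6.412 hours.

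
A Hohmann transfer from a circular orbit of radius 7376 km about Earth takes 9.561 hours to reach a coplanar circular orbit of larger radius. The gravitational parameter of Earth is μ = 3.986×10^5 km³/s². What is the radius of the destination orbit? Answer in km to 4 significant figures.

r₂ = 65230 km

Transfer time t = 9.561 hours = 34419.6 s, and t = π√(a_t³/μ).
So a_t = (μ t²/π²)^(1/3) = (3.986×10^5 × (34419.6)² / π²)^(1/3) = 36304 km.
Since a_t = (r₁ + r₂)/2, r₂ = 2a_t − r₁ = 2×36304 − 7376 = 65232 km.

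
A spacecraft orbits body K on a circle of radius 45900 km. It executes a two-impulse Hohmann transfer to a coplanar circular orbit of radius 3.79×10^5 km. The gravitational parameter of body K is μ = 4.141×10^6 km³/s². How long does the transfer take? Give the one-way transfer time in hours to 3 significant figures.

t = 42.0 hours

Semi-major axis of the transfer orbit: a_t = (45900 + 3.790×10^5)/2 = 2.1245×10^5 km.
By Kepler's third law the transfer-orbit period is T = 2π√(a_t³/μ), so t = T/2 = 1.512×10^5 s.
Converting: 1.512×10^5 s ÷ 3600 s/hour = 42.0 hours.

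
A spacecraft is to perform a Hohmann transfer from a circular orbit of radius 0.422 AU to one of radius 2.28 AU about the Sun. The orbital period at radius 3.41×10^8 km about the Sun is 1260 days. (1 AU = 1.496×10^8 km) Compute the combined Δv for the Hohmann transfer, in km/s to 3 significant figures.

From Kepler's third law T² = 4π²r³/μ at r = 3.41×10^8 km, T = 1260 days = 1260 × 86400 s = 1.08864×10^8 s: μ = 4π²r³/T² = 1.32085×10^11 km³/s².
In km: r₁ = 0.422 × 1.496×10^8 = 6.31312×10^7 km; r₂ = 2.28 × 1.496×10^8 = 3.41088×10^8 km.
Semi-major axis of the transfer orbit: a_t = (6.31312×10^7 + 3.41088×10^8)/2 = 2.021096×10^8 km.
At r₁ the circular-orbit speed is v₁ = √(μ/r₁) = 45.74 km/s.
Transfer-orbit speed at r₁ (vis-viva): v_p = √[μ(2/r₁ − 1/a_t)] = 59.42 km/s.
First burn Δv₁ = |v_p − v₁| = 13.68 km/s.
Circular speed at r₂: v₂ = √(μ/r₂) = 19.68 km/s.
Transfer-orbit speed at r₂: v_a = √[μ(2/r₂ − 1/a_t)] = 11.00 km/s.
Second burn Δv₂ = |v₂ − v_a| = 8.680 km/s.
Total Δv = Δv₁ + Δv₂ = 22.36 km/s.

Δv = 22.4 km/s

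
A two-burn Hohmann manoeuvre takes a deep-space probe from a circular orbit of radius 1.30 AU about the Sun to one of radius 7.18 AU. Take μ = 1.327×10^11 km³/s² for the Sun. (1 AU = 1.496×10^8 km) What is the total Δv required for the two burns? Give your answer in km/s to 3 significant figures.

Δv = 12.8 km/s

In km: r₁ = 1.30 × 1.496×10^8 = 1.9448×10^8 km; r₂ = 7.18 × 1.496×10^8 = 1.074128×10^9 km.
Semi-major axis of the transfer orbit: a_t = (1.9448×10^8 + 1.074128×10^9)/2 = 6.34304×10^8 km.
At r₁ the circular-orbit speed is v₁ = √(μ/r₁) = 26.121 km/s.
Transfer-orbit speed at r₁ (vis-viva equation): v_p = √[μ(2/r₁ − 1/a_t)] = 33.992 km/s.
First burn Δv₁ = |v_p − v₁| = 7.871 km/s.
Circular speed at r₂: v₂ = √(μ/r₂) = 11.1149 km/s.
Transfer-orbit speed at r₂: v_a = √[μ(2/r₂ − 1/a_t)] = 6.15455 km/s.
Second burn Δv₂ = |v₂ − v_a| = 4.960 km/s.
Δv = Δv₁ + Δv₂ = 7.871 + 4.960 = 12.83 km/s.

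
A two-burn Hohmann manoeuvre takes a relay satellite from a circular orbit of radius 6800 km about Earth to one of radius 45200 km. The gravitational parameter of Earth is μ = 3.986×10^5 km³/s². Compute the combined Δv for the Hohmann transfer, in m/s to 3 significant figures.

Δv = 3890 m/s

Transfer-ellipse semi-major axis a_t = (r₁ + r₂)/2 = (6800 + 45200)/2 = 26000 km.
At r₁ the circular-orbit speed is v₁ = √(μ/r₁) = 7.656216 km/s.
On the transfer ellipse at r₁, vis-viva gives v_p = √[μ(2/r₁ − 1/a_t)] = 10.09478 km/s.
First burn Δv₁ = |v_p − v₁| = 2.43856 km/s.
At r₂, v₂ = √(μ/r₂) = 2.96961 km/s.
Transfer-orbit speed at r₂: v_a = √[μ(2/r₂ − 1/a_t)] = 1.51868 km/s.
Second burn Δv₂ = |v₂ − v_a| = 1.45093 km/s.
Δv = Δv₁ + Δv₂ = 2.43856 + 1.45093 = 3.889 km/s.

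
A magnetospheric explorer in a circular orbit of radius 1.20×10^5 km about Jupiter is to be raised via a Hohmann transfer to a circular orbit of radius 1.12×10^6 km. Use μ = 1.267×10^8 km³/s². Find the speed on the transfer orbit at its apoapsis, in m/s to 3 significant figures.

v = 4680 m/s

The Hohmann ellipse has a_t = (r₁ + r₂)/2 = 6.200×10^5 km.
The apoapsis of the transfer ellipse is at r = 1.120×10^6 km.
Vis-viva: v = √[μ(2/r − 1/a_t)] = √[1.267×10^8 × (2/1.120×10^6 − 1/6.200×10^5)] = 4.679 km/s.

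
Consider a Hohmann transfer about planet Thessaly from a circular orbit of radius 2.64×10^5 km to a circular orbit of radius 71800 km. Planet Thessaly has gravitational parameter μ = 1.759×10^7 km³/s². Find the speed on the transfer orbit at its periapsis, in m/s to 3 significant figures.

v = 19600 m/s

Semi-major axis of the transfer orbit: a_t = (2.640×10^5 + 71800)/2 = 1.679×10^5 km.
At periapsis, r = 71800 km.
Vis-viva: v = √[μ(2/r − 1/a_t)] = √[1.759×10^7 × (2/71800 − 1/1.679×10^5)] = 19.63 km/s.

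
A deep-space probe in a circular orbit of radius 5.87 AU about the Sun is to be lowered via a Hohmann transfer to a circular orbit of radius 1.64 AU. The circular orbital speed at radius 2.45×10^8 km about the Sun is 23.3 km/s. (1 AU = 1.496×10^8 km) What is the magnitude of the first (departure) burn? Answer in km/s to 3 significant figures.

From the circular-orbit relation v² = μ/r at r = 2.45×10^8 km: μ = v²r = (23.3)² × 2.45×10^8 = 1.33008×10^11 km³/s².
In km: r₁ = 5.87 × 1.496×10^8 = 8.78152×10^8 km; r₂ = 1.64 × 1.496×10^8 = 2.45344×10^8 km.
Semi-major axis of the transfer orbit: a_t = (8.78152×10^8 + 2.45344×10^8)/2 = 5.61748×10^8 km.
Circular speed at r = 8.78152×10^8 km: v_c = √(μ/r) = 12.307 km/s.
Vis-viva on the transfer ellipse at r = 8.78152×10^8 km gives v_t = √[μ(2/r − 1/a_t)] = 8.1334 km/s.
Δv₁ = |v_t − v_c| = |8.1334 − 12.307| = 4.174 km/s.

Δv₁ = 4.17 km/s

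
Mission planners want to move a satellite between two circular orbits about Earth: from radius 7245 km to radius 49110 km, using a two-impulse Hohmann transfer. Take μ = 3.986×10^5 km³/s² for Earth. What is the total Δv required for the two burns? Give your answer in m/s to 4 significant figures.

Δv = 3779 m/s

Transfer-ellipse semi-major axis a_t = (r₁ + r₂)/2 = (7245 + 49110)/2 = 28177.5 km.
At r₁ the circular-orbit speed is v₁ = √(μ/r₁) = 7.417 km/s.
On the transfer ellipse at r₁, vis-viva equation gives v_p = √[μ(2/r₁ − 1/a_t)] = 9.792 km/s.
First burn Δv₁ = |v_p − v₁| = 2.375 km/s.
Circular speed at r₂: v₂ = √(μ/r₂) = 2.849 km/s.
Transfer-orbit speed at r₂: v_a = √[μ(2/r₂ − 1/a_t)] = 1.445 km/s.
Second burn Δv₂ = |v₂ − v_a| = 1.404 km/s.
Δv = Δv₁ + Δv₂ = 2.375 + 1.404 = 3.779 km/s.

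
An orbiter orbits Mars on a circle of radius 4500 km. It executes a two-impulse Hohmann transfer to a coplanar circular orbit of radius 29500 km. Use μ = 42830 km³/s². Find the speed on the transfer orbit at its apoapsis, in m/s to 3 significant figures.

Transfer-ellipse semi-major axis a_t = (r₁ + r₂)/2 = (4500 + 29500)/2 = 17000 km.
At apoapsis, r = 29500 km.
Vis-viva: v = √[μ(2/r − 1/a_t)] = √[42830 × (2/29500 − 1/17000)] = 0.6199 km/s.

v = 620 m/s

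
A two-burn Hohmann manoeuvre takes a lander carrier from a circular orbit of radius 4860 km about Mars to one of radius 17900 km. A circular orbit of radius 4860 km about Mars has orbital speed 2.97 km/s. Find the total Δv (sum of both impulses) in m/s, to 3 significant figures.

Δv = 1290 m/s

From the circular-orbit relation v² = μ/r at r = 4860 km: μ = v²r = (2.97)² × 4860 = 42869.6 km³/s².
Transfer-ellipse semi-major axis a_t = (r₁ + r₂)/2 = (4860 + 17900)/2 = 11380 km.
At r₁ the circular-orbit speed is v₁ = √(μ/r₁) = 2.9700 km/s.
On the transfer ellipse at r₁, v² = μ(2/r − 1/a) gives v_p = √[μ(2/r₁ − 1/a_t)] = 3.7249 km/s.
First burn Δv₁ = |v_p − v₁| = 0.7549 km/s.
At r₂, v₂ = √(μ/r₂) = 1.54756 km/s.
Transfer-orbit speed at r₂: v_a = √[μ(2/r₂ − 1/a_t)] = 1.01134 km/s.
Second burn Δv₂ = |v₂ − v_a| = 0.5362 km/s.
Δv = Δv₁ + Δv₂ = 0.7549 + 0.5362 = 1.291 km/s.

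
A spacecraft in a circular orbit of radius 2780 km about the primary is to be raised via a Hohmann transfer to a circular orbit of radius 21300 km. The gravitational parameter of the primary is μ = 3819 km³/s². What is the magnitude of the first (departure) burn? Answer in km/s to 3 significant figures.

Δv₁ = 0.387 km/s

Transfer-ellipse semi-major axis a_t = (r₁ + r₂)/2 = (2780 + 21300)/2 = 12040 km.
Circular speed at r = 2780 km: v_c = √(μ/r) = 1.17207 km/s.
Vis-viva on the transfer ellipse at r = 2780 km gives v_t = √[μ(2/r − 1/a_t)] = 1.55894 km/s.
Δv₁ = |v_t − v_c| = |1.55894 − 1.17207| = 0.3869 km/s.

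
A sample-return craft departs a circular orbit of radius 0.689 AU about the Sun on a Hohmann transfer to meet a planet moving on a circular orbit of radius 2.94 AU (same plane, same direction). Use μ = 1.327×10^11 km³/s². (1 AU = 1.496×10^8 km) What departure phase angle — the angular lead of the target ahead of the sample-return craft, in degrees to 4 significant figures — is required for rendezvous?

φ = 92.73°

In km: r₁ = 0.689 × 1.496×10^8 = 1.030744×10^8 km; r₂ = 2.94 × 1.496×10^8 = 4.39824×10^8 km.
The Hohmann ellipse has a_t = (r₁ + r₂)/2 = 2.714492×10^8 km.
Transfer time t = π√(a_t³/μ) = 3.8570×10^7 s.
The target's mean motion on its circular orbit is ω₂ = √(μ/r₂³) = 3.9493×10^-8 rad/s.
Angle swept by the target during transfer: ω₂·t = 1.5232 rad = 87.27°.
The sample-return craft traverses 180° on the transfer ellipse, so the target must lead by 180° − 87.27° = 92.73°.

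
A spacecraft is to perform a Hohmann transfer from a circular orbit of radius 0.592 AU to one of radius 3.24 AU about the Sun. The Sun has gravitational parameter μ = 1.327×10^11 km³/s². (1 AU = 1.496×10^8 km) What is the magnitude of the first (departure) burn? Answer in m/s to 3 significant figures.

Δv₁ = 11600 m/s

In km: r₁ = 0.592 × 1.496×10^8 = 8.85632×10^7 km; r₂ = 3.24 × 1.496×10^8 = 4.84704×10^8 km.
Transfer-ellipse semi-major axis a_t = (r₁ + r₂)/2 = (8.85632×10^7 + 4.84704×10^8)/2 = 2.866336×10^8 km.
On the circular orbit at r = 8.85632×10^7 km, v_c = √(μ/r) = 38.71 km/s.
Transfer-orbit speed at the same r (vis-viva, a = a_t): v_t = √[μ(2/r − 1/a_t)] = 50.34 km/s.
Δv₁ = |v_t − v_c| = |50.34 − 38.71| = 11.63 km/s.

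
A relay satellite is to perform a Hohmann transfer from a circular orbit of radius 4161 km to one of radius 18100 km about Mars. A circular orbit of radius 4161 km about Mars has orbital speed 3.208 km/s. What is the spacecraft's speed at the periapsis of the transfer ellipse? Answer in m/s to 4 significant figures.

v = 4091 m/s

From the circular-orbit relation v² = μ/r at r = 4161 km: μ = v²r = (3.208)² × 4161 = 42821.9 km³/s².
The Hohmann ellipse has a_t = (r₁ + r₂)/2 = 11130.5 km.
The periapsis of the transfer ellipse is at r = 4161 km.
Applying v² = μ(2/r − 1/a_t): v = 4.091 km/s.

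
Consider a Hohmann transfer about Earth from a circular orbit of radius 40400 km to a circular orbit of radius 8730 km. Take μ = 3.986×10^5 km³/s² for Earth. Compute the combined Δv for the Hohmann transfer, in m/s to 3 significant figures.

Δv = 3180 m/s

Semi-major axis of the transfer orbit: a_t = (40400 + 8730)/2 = 24565 km.
Circular speed at r₁: v₁ = √(μ/r₁) = √(3.986×10^5/40400) = 3.1411 km/s.
On the transfer ellipse at r₁, v² = μ(2/r − 1/a) gives v_a = √[μ(2/r₁ − 1/a_t)] = 1.8725 km/s.
First burn Δv₁ = |v_a − v₁| = 1.269 km/s.
Circular speed at r₂: v₂ = √(μ/r₂) = 6.7571 km/s.
Transfer-orbit speed at r₂: v_p = √[μ(2/r₂ − 1/a_t)] = 8.6655 km/s.
Second burn Δv₂ = |v₂ − v_p| = 1.908 km/s.
Δv = Δv₁ + Δv₂ = 1.269 + 1.908 = 3.177 km/s.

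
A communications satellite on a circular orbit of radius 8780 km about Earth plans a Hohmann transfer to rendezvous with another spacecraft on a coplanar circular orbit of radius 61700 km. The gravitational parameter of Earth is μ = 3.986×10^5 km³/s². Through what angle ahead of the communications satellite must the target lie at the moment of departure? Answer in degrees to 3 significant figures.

φ = 102°

The Hohmann ellipse has a_t = (r₁ + r₂)/2 = 35240 km.
Transfer time t = π√(a_t³/μ) = 32918 s.
Target angular speed ω₂ = √(μ/r₂³) = 4.1195×10^-5 rad/s.
Angle swept by the target during transfer: ω₂·t = 1.3561 rad = 77.70°.
The communications satellite traverses 180° on the transfer ellipse, so the target must lead by 180° − 77.70° = 102°.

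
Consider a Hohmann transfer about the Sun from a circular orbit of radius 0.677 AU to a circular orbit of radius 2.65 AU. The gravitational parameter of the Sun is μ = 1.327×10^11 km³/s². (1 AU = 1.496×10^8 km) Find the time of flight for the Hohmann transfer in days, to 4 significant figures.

t = 391.9 days

In km: r₁ = 0.677 × 1.496×10^8 = 1.012792×10^8 km; r₂ = 2.65 × 1.496×10^8 = 3.9644×10^8 km.
Transfer-ellipse semi-major axis a_t = (r₁ + r₂)/2 = (1.012792×10^8 + 3.9644×10^8)/2 = 2.488596×10^8 km.
Transfer time t = π√(a_t³/μ) = π√((2.488596×10^8)³ / 1.327×10^11) = 3.386×10^7 s.
Converting: 3.386×10^7 s ÷ 86400 s/day = 391.9 days.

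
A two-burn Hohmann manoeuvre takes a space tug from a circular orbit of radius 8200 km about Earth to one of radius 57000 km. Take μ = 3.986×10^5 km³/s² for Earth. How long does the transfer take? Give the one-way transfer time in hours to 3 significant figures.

The Hohmann ellipse has a_t = (r₁ + r₂)/2 = 32600 km.
Transfer time t = π√(a_t³/μ) = π√((32600)³ / 3.986×10^5) = 29290 s.
Converting: 29290 s ÷ 3600 s/hour = 8.14 hours.

t = 8.14 hours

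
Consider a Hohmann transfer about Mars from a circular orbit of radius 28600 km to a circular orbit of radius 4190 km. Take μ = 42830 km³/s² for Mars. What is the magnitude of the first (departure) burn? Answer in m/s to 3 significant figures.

Transfer-ellipse semi-major axis a_t = (r₁ + r₂)/2 = (28600 + 4190)/2 = 16395 km.
On the circular orbit at r = 28600 km, v_c = √(μ/r) = 1.22375 km/s.
Transfer-orbit speed at the same r (vis-viva, a = a_t): v_t = √[μ(2/r − 1/a_t)] = 0.618646 km/s.
Δv₁ = |v_t − v_c| = |0.618646 − 1.22375| = 0.6051 km/s.

Δv₁ = 605 m/s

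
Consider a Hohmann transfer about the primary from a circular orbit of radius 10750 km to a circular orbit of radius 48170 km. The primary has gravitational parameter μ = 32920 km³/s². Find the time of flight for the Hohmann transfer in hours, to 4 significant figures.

The Hohmann ellipse has a_t = (r₁ + r₂)/2 = 29460 km.
Transfer time t = π√(a_t³/μ) = π√((29460)³ / 32920) = 87550 s.
Converting: 87550 s ÷ 3600 s/hour = 24.32 hours.

t = 24.32 hours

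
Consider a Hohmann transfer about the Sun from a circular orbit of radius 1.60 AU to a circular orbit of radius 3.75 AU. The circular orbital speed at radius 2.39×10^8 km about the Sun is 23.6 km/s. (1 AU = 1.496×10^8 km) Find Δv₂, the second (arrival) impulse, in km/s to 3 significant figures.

Δv₂ = 3.49 km/s

From the circular-orbit relation v² = μ/r at r = 2.39×10^8 km: μ = v²r = (23.6)² × 2.39×10^8 = 1.33113×10^11 km³/s².
In km: r₁ = 1.60 × 1.496×10^8 = 2.3936×10^8 km; r₂ = 3.75 × 1.496×10^8 = 5.610×10^8 km.
The Hohmann ellipse has a_t = (r₁ + r₂)/2 = 4.0018×10^8 km.
On the circular orbit at r = 5.610×10^8 km, v_c = √(μ/r) = 15.404 km/s.
Transfer-orbit speed at the same r (vis-viva, a = a_t): v_t = √[μ(2/r − 1/a_t)] = 11.913 km/s.
Δv₂ = |v_t − v_c| = |11.913 − 15.404| = 3.491 km/s.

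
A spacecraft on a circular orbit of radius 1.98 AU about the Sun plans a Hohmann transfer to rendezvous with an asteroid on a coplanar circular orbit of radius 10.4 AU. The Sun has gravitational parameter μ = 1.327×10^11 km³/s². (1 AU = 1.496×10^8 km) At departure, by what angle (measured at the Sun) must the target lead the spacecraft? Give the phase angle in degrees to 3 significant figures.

In km: r₁ = 1.98 × 1.496×10^8 = 2.96208×10^8 km; r₂ = 10.4 × 1.496×10^8 = 1.55584×10^9 km.
Transfer-ellipse semi-major axis a_t = (r₁ + r₂)/2 = (2.96208×10^8 + 1.55584×10^9)/2 = 9.26024×10^8 km.
The half-period of the transfer ellipse is t = π√(a_t³/μ) = 2.43023×10^8 s.
Target angular speed ω₂ = √(μ/r₂³) = 5.93592×10^-9 rad/s.
Angle swept by the target during transfer: ω₂·t = 1.44257 rad = 82.653°.
Arrival is 180° from departure on the ellipse, so φ = 180° − 82.653° = 97.3°.

φ = 97.3°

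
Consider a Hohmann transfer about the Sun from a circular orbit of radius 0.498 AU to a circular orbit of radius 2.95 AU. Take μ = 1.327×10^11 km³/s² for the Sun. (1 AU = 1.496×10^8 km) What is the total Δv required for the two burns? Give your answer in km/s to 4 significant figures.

Δv = 21.02 km/s

In km: r₁ = 0.498 × 1.496×10^8 = 7.45008×10^7 km; r₂ = 2.95 × 1.496×10^8 = 4.4132×10^8 km.
The Hohmann ellipse has a_t = (r₁ + r₂)/2 = 2.579104×10^8 km.
At r₁ the circular-orbit speed is v₁ = √(μ/r₁) = 42.204 km/s.
Transfer-orbit speed at r₁ (vis-viva equation): v_p = √[μ(2/r₁ − 1/a_t)] = 55.207 km/s.
First burn Δv₁ = |v_p − v₁| = 13.00 km/s.
Circular speed at r₂: v₂ = √(μ/r₂) = 17.3404 km/s.
Transfer-orbit speed at r₂: v_a = √[μ(2/r₂ − 1/a_t)] = 9.31976 km/s.
Second burn Δv₂ = |v₂ − v_a| = 8.021 km/s.
Δv = Δv₁ + Δv₂ = 13.00 + 8.021 = 21.02 km/s.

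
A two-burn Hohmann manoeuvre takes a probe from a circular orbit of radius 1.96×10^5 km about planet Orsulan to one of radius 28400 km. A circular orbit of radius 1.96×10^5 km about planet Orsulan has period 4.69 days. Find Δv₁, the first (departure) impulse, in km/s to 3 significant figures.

From Kepler's third law T² = 4π²r³/μ at r = 1.96×10^5 km, T = 4.69 days = 4.69 × 86400 s = 4.05216×10^5 s: μ = 4π²r³/T² = 1.81032×10^6 km³/s².
Semi-major axis of the transfer orbit: a_t = (1.960×10^5 + 28400)/2 = 1.122×10^5 km.
Circular speed at r = 1.960×10^5 km: v_c = √(μ/r) = 3.039 km/s.
Transfer-orbit speed at the same r (vis-viva, a = a_t): v_t = √[μ(2/r − 1/a_t)] = 1.529 km/s.
Δv₁ = |v_t − v_c| = |1.529 − 3.039| = 1.510 km/s.

Δv₁ = 1.51 km/s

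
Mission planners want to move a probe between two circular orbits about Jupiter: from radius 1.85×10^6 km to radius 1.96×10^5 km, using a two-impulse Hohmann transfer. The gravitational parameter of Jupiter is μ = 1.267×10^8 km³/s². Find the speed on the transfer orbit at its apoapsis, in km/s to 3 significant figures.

v = 3.62 km/s

Transfer-ellipse semi-major axis a_t = (r₁ + r₂)/2 = (1.850×10^6 + 1.960×10^5)/2 = 1.023×10^6 km.
The apoapsis of the transfer ellipse is at r = 1.850×10^6 km.
Vis-viva: v = √[μ(2/r − 1/a_t)] = √[1.267×10^8 × (2/1.850×10^6 − 1/1.023×10^6)] = 3.622 km/s.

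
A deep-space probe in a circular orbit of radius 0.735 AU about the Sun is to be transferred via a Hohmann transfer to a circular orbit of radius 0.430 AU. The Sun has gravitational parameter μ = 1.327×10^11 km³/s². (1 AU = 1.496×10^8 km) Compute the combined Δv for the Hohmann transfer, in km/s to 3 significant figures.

In km: r₁ = 0.735 × 1.496×10^8 = 1.09956×10^8 km; r₂ = 0.430 × 1.496×10^8 = 6.4328×10^7 km.
The Hohmann ellipse has a_t = (r₁ + r₂)/2 = 8.7142×10^7 km.
At r₁ the circular-orbit speed is v₁ = √(μ/r₁) = 34.740 km/s.
On the transfer ellipse at r₁, vis-viva gives v_a = √[μ(2/r₁ − 1/a_t)] = 29.848 km/s.
First burn Δv₁ = |v_a − v₁| = 4.892 km/s.
At r₂, v₂ = √(μ/r₂) = 45.42 km/s.
Transfer-orbit speed at r₂: v_p = √[μ(2/r₂ − 1/a_t)] = 51.02 km/s.
Second burn Δv₂ = |v₂ − v_p| = 5.600 km/s.
Total Δv = Δv₁ + Δv₂ = 10.49 km/s.

Δv = 10.5 km/s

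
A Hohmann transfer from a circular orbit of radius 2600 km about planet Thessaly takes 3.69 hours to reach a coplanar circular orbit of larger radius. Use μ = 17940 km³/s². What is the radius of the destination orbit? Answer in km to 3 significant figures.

r₂ = 11100 km

Transfer time t = 3.69 hours = 13284 s, and t = π√(a_t³/μ).
So a_t = (μ t²/π²)^(1/3) = (17940 × (13284)² / π²)^(1/3) = 6845.3 km.
Since a_t = (r₁ + r₂)/2, r₂ = 2a_t − r₁ = 2×6845.3 − 2600 = 11090.6 km.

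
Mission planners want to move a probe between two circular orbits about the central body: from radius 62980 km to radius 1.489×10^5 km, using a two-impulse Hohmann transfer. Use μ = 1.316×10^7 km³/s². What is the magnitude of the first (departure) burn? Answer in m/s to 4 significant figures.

Δv₁ = 2682 m/s

Transfer-ellipse semi-major axis a_t = (r₁ + r₂)/2 = (62980 + 1.489×10^5)/2 = 1.0594×10^5 km.
Circular speed at r = 62980 km: v_c = √(μ/r) = 14.455 km/s.
Transfer-orbit speed at the same r (vis-viva, a = a_t): v_t = √[μ(2/r − 1/a_t)] = 17.137 km/s.
Δv₁ = |v_t − v_c| = |17.137 − 14.455| = 2.682 km/s.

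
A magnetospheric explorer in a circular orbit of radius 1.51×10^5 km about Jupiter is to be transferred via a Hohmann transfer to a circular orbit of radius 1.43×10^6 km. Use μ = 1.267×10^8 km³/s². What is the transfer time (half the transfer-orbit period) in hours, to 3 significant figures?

t = 54.5 hours

The Hohmann ellipse has a_t = (r₁ + r₂)/2 = 7.905×10^5 km.
By Kepler's third law the transfer-orbit period is T = 2π√(a_t³/μ), so t = T/2 = 1.962×10^5 s.
Converting: 1.962×10^5 s ÷ 3600 s/hour = 54.5 hours.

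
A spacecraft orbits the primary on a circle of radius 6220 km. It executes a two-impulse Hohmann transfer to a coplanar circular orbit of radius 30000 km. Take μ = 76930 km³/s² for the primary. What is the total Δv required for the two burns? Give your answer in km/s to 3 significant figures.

Semi-major axis of the transfer orbit: a_t = (6220 + 30000)/2 = 18110 km.
Circular speed at r₁: v₁ = √(μ/r₁) = √(76930/6220) = 3.5168 km/s.
On the transfer ellipse at r₁, vis-viva gives v_p = √[μ(2/r₁ − 1/a_t)] = 4.5264 km/s.
First burn Δv₁ = |v_p − v₁| = 1.0096 km/s.
Circular speed at r₂: v₂ = √(μ/r₂) = 1.601354 km/s.
Transfer-orbit speed at r₂: v_a = √[μ(2/r₂ − 1/a_t)] = 0.9384761 km/s.
Second burn Δv₂ = |v₂ − v_a| = 0.66288 km/s.
Total Δv = Δv₁ + Δv₂ = 1.672 km/s.

Δv = 1.67 km/s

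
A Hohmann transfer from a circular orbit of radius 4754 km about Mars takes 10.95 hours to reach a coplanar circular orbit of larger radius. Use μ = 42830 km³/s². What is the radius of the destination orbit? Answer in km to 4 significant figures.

Transfer time t = 10.95 hours = 39420 s, and t = π√(a_t³/μ).
So a_t = (μ t²/π²)^(1/3) = (42830 × (39420)² / π²)^(1/3) = 18893 km.
Since a_t = (r₁ + r₂)/2, r₂ = 2a_t − r₁ = 2×18893 − 4754 = 33032 km.

r₂ = 33030 km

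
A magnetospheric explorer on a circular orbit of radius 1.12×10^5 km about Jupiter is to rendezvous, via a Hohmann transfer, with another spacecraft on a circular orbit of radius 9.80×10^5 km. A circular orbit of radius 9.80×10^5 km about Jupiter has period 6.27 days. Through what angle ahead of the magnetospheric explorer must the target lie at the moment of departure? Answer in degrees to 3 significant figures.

φ = 105°

From Kepler's third law T² = 4π²r³/μ at r = 9.80×10^5 km, T = 6.27 days = 6.27 × 86400 s = 5.41728×10^5 s: μ = 4π²r³/T² = 1.26612×10^8 km³/s².
The Hohmann ellipse has a_t = (r₁ + r₂)/2 = 5.460×10^5 km.
Transfer time t = π√(a_t³/μ) = 1.12642×10^5 s.
Target angular speed ω₂ = √(μ/r₂³) = 1.15984×10^-5 rad/s.
Angle swept by the target during transfer: ω₂·t = 1.3065 rad = 74.86°.
The magnetospheric explorer traverses 180° on the transfer ellipse, so the target must lead by 180° − 74.86° = 105°.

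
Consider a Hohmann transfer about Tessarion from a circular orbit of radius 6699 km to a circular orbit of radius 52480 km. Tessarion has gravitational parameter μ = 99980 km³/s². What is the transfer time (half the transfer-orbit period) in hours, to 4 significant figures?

Semi-major axis of the transfer orbit: a_t = (6699 + 52480)/2 = 29589.5 km.
By Kepler's third law the transfer-orbit period is T = 2π√(a_t³/μ), so t = T/2 = 50570 s.
Converting: 50570 s ÷ 3600 s/hour = 14.05 hours.

t = 14.05 hours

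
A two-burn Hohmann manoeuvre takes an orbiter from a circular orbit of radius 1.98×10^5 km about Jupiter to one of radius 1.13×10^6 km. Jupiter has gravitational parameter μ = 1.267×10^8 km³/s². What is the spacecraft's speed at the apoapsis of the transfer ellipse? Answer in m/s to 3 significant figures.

Transfer-ellipse semi-major axis a_t = (r₁ + r₂)/2 = (1.980×10^5 + 1.130×10^6)/2 = 6.640×10^5 km.
The apoapsis of the transfer ellipse is at r = 1.130×10^6 km.
Vis-viva: v = √[μ(2/r − 1/a_t)] = √[1.267×10^8 × (2/1.130×10^6 − 1/6.640×10^5)] = 5.782 km/s.

v = 5780 m/s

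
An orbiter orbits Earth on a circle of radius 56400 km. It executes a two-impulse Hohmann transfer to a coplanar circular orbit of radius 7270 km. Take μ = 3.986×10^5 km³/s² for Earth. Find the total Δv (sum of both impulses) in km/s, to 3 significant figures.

Transfer-ellipse semi-major axis a_t = (r₁ + r₂)/2 = (56400 + 7270)/2 = 31835 km.
Circular speed at r₁: v₁ = √(μ/r₁) = √(3.986×10^5/56400) = 2.658 km/s.
On the transfer ellipse at r₁, v² = μ(2/r − 1/a) gives v_a = √[μ(2/r₁ − 1/a_t)] = 1.270 km/s.
First burn Δv₁ = |v_a − v₁| = 1.388 km/s.
Circular speed at r₂: v₂ = √(μ/r₂) = 7.405 km/s.
Transfer-orbit speed at r₂: v_p = √[μ(2/r₂ − 1/a_t)] = 9.856 km/s.
Second burn Δv₂ = |v₂ − v_p| = 2.451 km/s.
Total Δv = Δv₁ + Δv₂ = 3.839 km/s.

Δv = 3.84 km/s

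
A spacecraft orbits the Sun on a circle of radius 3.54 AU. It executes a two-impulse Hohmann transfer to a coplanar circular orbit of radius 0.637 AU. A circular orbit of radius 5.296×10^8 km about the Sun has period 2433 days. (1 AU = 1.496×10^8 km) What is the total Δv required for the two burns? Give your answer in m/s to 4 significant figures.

From Kepler's third law T² = 4π²r³/μ at r = 5.296×10^8 km, T = 2433 days = 2433 × 86400 s = 2.102112×10^8 s: μ = 4π²r³/T² = 1.32706×10^11 km³/s².
In km: r₁ = 3.54 × 1.496×10^8 = 5.29584×10^8 km; r₂ = 0.637 × 1.496×10^8 = 9.52952×10^7 km.
Transfer-ellipse semi-major axis a_t = (r₁ + r₂)/2 = (5.29584×10^8 + 9.52952×10^7)/2 = 3.124396×10^8 km.
At r₁ the circular-orbit speed is v₁ = √(μ/r₁) = 15.8299 km/s.
On the transfer ellipse at r₁, v² = μ(2/r − 1/a) gives v_a = √[μ(2/r₁ − 1/a_t)] = 8.74241 km/s.
First burn Δv₁ = |v_a − v₁| = 7.0875 km/s.
At r₂, v₂ = √(μ/r₂) = 37.317 km/s.
Transfer-orbit speed at r₂: v_p = √[μ(2/r₂ − 1/a_t)] = 48.584 km/s.
Second burn Δv₂ = |v₂ − v_p| = 11.267 km/s.
Δv = Δv₁ + Δv₂ = 7.0875 + 11.267 = 18.35 km/s.

Δv = 18350 m/s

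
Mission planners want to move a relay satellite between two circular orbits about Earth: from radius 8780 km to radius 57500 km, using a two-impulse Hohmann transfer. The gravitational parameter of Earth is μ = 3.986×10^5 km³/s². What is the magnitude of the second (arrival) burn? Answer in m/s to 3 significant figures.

Transfer-ellipse semi-major axis a_t = (r₁ + r₂)/2 = (8780 + 57500)/2 = 33140 km.
On the circular orbit at r = 57500 km, v_c = √(μ/r) = 2.633 km/s.
Vis-viva on the transfer ellipse at r = 57500 km gives v_t = √[μ(2/r − 1/a_t)] = 1.355 km/s.
Δv₂ = |v_t − v_c| = |1.355 − 2.633| = 1.278 km/s.

Δv₂ = 1280 m/s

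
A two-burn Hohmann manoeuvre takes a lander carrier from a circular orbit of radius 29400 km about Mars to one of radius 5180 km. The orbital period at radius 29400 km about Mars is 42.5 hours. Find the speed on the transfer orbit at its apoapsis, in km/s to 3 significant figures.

From Kepler's third law T² = 4π²r³/μ at r = 29400 km, T = 42.5 hours = 42.5 × 3600 s = 1.530×10^5 s: μ = 4π²r³/T² = 42856.7 km³/s².
Semi-major axis of the transfer orbit: a_t = (29400 + 5180)/2 = 17290 km.
The apoapsis of the transfer ellipse is at r = 29400 km.
From the vis-viva equation, v = √[μ(2/r − 1/a_t)] = 0.6609 km/s.

v = 0.661 km/s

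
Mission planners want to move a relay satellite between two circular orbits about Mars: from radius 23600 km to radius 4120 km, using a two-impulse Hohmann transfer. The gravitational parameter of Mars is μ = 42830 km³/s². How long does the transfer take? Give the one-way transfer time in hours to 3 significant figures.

t = 6.88 hours

Transfer-ellipse semi-major axis a_t = (r₁ + r₂)/2 = (23600 + 4120)/2 = 13860 km.
Transfer time t = π√(a_t³/μ) = π√((13860)³ / 42830) = 24770 s.
Converting: 24770 s ÷ 3600 s/hour = 6.88 hours.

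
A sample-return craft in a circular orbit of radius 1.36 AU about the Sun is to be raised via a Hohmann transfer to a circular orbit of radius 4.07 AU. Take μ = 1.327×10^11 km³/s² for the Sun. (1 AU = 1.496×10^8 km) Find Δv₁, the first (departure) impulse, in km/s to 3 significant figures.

In km: r₁ = 1.36 × 1.496×10^8 = 2.03456×10^8 km; r₂ = 4.07 × 1.496×10^8 = 6.08872×10^8 km.
Transfer-ellipse semi-major axis a_t = (r₁ + r₂)/2 = (2.03456×10^8 + 6.08872×10^8)/2 = 4.06164×10^8 km.
Circular speed at r = 2.03456×10^8 km: v_c = √(μ/r) = 25.54 km/s.
Transfer-orbit speed at the same r (vis-viva, a = a_t): v_t = √[μ(2/r − 1/a_t)] = 31.27 km/s.
Δv₁ = |v_t − v_c| = |31.27 − 25.54| = 5.730 km/s.

Δv₁ = 5.73 km/s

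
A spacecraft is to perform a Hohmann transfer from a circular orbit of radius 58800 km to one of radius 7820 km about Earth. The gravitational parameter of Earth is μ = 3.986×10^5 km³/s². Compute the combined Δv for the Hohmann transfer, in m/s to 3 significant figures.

The Hohmann ellipse has a_t = (r₁ + r₂)/2 = 33310 km.
At r₁ the circular-orbit speed is v₁ = √(μ/r₁) = 2.604 km/s.
Transfer-orbit speed at r₁ (v² = μ(2/r − 1/a)): v_a = √[μ(2/r₁ − 1/a_t)] = 1.262 km/s.
First burn Δv₁ = |v_a − v₁| = 1.342 km/s.
At r₂, v₂ = √(μ/r₂) = 7.1395 km/s.
Transfer-orbit speed at r₂: v_p = √[μ(2/r₂ − 1/a_t)] = 9.4856 km/s.
Second burn Δv₂ = |v₂ − v_p| = 2.346 km/s.
Δv = Δv₁ + Δv₂ = 1.342 + 2.346 = 3.688 km/s.

Δv = 3690 m/s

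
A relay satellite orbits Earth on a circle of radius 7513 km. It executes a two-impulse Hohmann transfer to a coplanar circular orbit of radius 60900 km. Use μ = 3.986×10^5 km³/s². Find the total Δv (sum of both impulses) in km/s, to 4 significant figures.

Δv = 3.794 km/s

The Hohmann ellipse has a_t = (r₁ + r₂)/2 = 34206.5 km.
Circular speed at r₁: v₁ = √(μ/r₁) = √(3.986×10^5/7513) = 7.284 km/s.
Transfer-orbit speed at r₁ (vis-viva equation): v_p = √[μ(2/r₁ − 1/a_t)] = 9.719 km/s.
First burn Δv₁ = |v_p − v₁| = 2.435 km/s.
At r₂, v₂ = √(μ/r₂) = 2.558 km/s.
Transfer-orbit speed at r₂: v_a = √[μ(2/r₂ − 1/a_t)] = 1.199 km/s.
Second burn Δv₂ = |v₂ − v_a| = 1.359 km/s.
Total Δv = Δv₁ + Δv₂ = 3.794 km/s.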